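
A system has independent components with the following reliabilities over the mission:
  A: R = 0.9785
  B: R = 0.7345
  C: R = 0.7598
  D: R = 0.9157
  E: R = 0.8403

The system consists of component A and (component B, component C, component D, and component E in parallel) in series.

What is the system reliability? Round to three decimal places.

Parallel (B, C, D, and E): 1 − (1 − 0.73450)(1 − 0.75980)(1 − 0.91570)(1 − 0.84030) = 0.99914
Series (A and [0.99914]): 0.97850 × 0.99914 = 0.978

0.978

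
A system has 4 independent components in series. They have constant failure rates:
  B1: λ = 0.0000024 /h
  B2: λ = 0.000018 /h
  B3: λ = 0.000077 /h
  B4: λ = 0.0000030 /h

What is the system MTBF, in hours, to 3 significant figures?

Series of exponential components: λ_sys = Σ λ_i
λ_sys = 0.0000024 + 0.000018 + 0.000077 + 0.0000030 = 1.0040e-04 /h
MTBF = 1 / λ_sys = 9960 h

9960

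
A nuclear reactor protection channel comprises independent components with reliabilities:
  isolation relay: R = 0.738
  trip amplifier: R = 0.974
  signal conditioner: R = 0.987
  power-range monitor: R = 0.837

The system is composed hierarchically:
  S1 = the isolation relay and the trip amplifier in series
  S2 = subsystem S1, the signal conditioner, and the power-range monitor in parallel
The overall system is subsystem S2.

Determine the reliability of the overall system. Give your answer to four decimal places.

Series (isolation relay and trip amplifier): 0.738000 × 0.974000 = 0.718812
Parallel ([0.718812], signal conditioner, and power-range monitor): 1 − (1 − 0.718812)(1 − 0.987000)(1 − 0.837000) = 0.9994

0.9994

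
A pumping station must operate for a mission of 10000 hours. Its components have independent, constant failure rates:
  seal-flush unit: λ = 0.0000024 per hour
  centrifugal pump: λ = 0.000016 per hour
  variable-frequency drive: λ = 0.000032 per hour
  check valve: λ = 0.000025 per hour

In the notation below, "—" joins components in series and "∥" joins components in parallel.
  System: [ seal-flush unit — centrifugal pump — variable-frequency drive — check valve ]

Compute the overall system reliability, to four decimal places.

R(seal-flush unit) = exp(−0.0000024 × 10000) = 0.976286
R(centrifugal pump) = exp(−0.000016 × 10000) = 0.852144
R(variable-frequency drive) = exp(−0.000032 × 10000) = 0.726149
R(check valve) = exp(−0.000025 × 10000) = 0.778801
Series (seal-flush unit, centrifugal pump, variable-frequency drive, and check valve): 0.976286 × 0.852144 × 0.726149 × 0.778801 = 0.4705

0.4705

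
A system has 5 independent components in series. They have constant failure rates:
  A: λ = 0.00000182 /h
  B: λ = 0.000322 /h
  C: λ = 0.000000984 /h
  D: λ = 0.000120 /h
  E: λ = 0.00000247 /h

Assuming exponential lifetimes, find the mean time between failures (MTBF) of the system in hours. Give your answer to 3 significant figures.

2240

Series of exponential components: λ_sys = Σ λ_i
λ_sys = 0.00000182 + 0.000322 + 0.000000984 + 0.000120 + 0.00000247 = 4.4727e-04 /h
MTBF = 1 / λ_sys = 2240 h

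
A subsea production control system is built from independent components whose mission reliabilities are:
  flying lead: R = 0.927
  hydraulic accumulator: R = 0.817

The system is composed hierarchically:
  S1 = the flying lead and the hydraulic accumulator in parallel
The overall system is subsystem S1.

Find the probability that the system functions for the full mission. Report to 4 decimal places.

0.9866

Parallel (flying lead and hydraulic accumulator): 1 − (1 − 0.927000)(1 − 0.817000) = 0.9866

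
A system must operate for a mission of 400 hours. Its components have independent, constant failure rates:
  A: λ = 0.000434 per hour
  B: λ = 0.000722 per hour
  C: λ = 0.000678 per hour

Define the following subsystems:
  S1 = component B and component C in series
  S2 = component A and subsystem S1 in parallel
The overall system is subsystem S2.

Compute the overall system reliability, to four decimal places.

0.9317

R(A) = exp(−0.000434 × 400) = 0.840633
R(B) = exp(−0.000722 × 400) = 0.749162
R(C) = exp(−0.000678 × 400) = 0.762464
Series (B and C): 0.749162 × 0.762464 = 0.571209
Parallel (A and [0.571209]): 1 − (1 − 0.840633)(1 − 0.571209) = 0.9317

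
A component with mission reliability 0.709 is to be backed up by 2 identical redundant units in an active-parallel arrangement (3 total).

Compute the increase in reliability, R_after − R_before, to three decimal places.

R_before = 0.709
R_after = 1 − (1 − 0.709)^3 = 0.975
ΔR = 0.975 − 0.709 = 0.266

0.266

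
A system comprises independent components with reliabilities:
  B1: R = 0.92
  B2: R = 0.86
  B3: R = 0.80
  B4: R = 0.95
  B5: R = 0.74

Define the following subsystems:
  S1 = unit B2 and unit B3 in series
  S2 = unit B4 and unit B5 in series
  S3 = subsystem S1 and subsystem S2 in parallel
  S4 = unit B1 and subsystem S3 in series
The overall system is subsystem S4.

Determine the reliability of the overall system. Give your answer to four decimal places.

0.8347

Series (B2 and B3): 0.860000 × 0.800000 = 0.688000
Series (B4 and B5): 0.950000 × 0.740000 = 0.703000
Parallel ([0.688000] and [0.703000]): 1 − (1 − 0.688000)(1 − 0.703000) = 0.907336
Series (B1 and [0.907336]): 0.920000 × 0.907336 = 0.8347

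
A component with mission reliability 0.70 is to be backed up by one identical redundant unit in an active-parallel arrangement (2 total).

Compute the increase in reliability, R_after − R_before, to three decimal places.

0.210

R_before = 0.70
R_after = 1 − (1 − 0.70)^2 = 0.910
ΔR = 0.910 − 0.70 = 0.210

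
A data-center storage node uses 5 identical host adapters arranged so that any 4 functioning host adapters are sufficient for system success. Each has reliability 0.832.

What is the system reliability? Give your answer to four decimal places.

0.8012

R = Σ_{i=4}^{5} C(5,i) p^i (1−p)^{5−i} with p = 0.832
C(5,4)·0.832^4·0.168^1 = 0.402506
C(5,5)·0.832^5·0.168^0 = 0.398673
Sum = 0.8012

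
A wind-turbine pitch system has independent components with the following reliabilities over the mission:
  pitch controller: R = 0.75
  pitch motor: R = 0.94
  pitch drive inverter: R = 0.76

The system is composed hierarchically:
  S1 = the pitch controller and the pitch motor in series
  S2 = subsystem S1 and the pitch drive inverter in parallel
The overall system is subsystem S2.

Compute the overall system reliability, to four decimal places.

Series (pitch controller and pitch motor): 0.750000 × 0.940000 = 0.705000
Parallel ([0.705000] and pitch drive inverter): 1 − (1 − 0.705000)(1 − 0.760000) = 0.9292

0.9292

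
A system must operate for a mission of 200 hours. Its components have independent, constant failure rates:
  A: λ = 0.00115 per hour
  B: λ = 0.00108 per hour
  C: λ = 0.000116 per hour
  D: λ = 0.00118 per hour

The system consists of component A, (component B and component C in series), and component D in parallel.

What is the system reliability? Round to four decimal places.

0.9908

R(A) = exp(−0.00115 × 200) = 0.794534
R(B) = exp(−0.00108 × 200) = 0.805735
R(C) = exp(−0.000116 × 200) = 0.977067
R(D) = exp(−0.00118 × 200) = 0.789781
Series (B and C): 0.805735 × 0.977067 = 0.787257
Parallel (A, [0.787257], and D): 1 − (1 − 0.794534)(1 − 0.787257)(1 − 0.789781) = 0.9908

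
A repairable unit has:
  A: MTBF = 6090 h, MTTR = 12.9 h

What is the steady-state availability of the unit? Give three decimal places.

0.998

A(A) = MTBF/(MTBF+MTTR) = 6090/(6090+12.9) = 0.998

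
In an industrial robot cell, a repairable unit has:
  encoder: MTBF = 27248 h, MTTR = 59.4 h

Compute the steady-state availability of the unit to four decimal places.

0.9978

A(encoder) = MTBF/(MTBF+MTTR) = 27248/(27248+59.4) = 0.9978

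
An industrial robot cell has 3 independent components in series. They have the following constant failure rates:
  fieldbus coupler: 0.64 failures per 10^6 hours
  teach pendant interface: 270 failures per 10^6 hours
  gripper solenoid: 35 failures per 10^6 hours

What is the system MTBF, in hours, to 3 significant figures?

3270

Series of exponential components: λ_sys = Σ λ_i
λ_sys = 0.00000064 + 0.00027 + 0.000035 = 3.0564e-04 /h
MTBF = 1 / λ_sys = 3270 h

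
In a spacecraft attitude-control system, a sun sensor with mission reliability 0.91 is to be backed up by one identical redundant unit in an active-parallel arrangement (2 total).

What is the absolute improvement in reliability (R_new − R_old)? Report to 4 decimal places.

R_before = 0.91
R_after = 1 − (1 − 0.91)^2 = 0.9919
ΔR = 0.9919 − 0.91 = 0.0819

0.0819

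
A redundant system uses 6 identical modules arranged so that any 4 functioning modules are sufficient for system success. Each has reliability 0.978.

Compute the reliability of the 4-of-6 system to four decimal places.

0.9998

R = Σ_{i=4}^{6} C(6,i) p^i (1−p)^{6−i} with p = 0.978
C(6,4)·0.978^4·0.022^2 = 0.006642
C(6,5)·0.978^5·0.022^1 = 0.118105
C(6,6)·0.978^6·0.022^0 = 0.875051
Sum = 0.9998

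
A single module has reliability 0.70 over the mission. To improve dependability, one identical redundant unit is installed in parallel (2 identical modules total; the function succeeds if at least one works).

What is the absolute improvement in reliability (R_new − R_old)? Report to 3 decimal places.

0.210

R_before = 0.70
R_after = 1 − (1 − 0.70)^2 = 0.910
ΔR = 0.910 − 0.70 = 0.210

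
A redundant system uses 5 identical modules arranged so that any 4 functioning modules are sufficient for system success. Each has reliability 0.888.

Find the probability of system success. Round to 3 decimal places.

R = Σ_{i=4}^{5} C(5,i) p^i (1−p)^{5−i} with p = 0.888
C(5,4)·0.888^4·0.112^1 = 0.34821
C(5,5)·0.888^5·0.112^0 = 0.55216
Sum = 0.900

0.900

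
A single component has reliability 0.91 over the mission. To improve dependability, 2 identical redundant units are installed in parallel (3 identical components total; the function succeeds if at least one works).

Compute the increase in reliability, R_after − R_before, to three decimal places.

R_before = 0.91
R_after = 1 − (1 − 0.91)^3 = 0.999
ΔR = 0.999 − 0.91 = 0.089

0.089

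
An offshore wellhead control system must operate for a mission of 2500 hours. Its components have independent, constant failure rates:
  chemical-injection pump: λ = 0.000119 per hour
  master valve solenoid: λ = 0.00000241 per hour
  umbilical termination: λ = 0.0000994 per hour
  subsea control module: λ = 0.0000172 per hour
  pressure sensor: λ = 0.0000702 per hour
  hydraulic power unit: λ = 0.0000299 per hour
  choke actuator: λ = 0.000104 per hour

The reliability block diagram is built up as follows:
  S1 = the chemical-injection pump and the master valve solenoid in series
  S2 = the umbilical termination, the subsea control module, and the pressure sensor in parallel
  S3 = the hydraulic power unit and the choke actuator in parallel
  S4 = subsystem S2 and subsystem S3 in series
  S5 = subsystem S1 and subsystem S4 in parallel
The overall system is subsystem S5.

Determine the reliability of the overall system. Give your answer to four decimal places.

0.9953

R(chemical-injection pump) = exp(−0.000119 × 2500) = 0.742673
R(master valve solenoid) = exp(−0.00000241 × 2500) = 0.993993
R(umbilical termination) = exp(−0.0000994 × 2500) = 0.779970
R(subsea control module) = exp(−0.0000172 × 2500) = 0.957911
R(pressure sensor) = exp(−0.0000702 × 2500) = 0.839037
R(hydraulic power unit) = exp(−0.0000299 × 2500) = 0.927975
R(choke actuator) = exp(−0.000104 × 2500) = 0.771052
Series (chemical-injection pump and master valve solenoid): 0.742673 × 0.993993 = 0.738212
Parallel (umbilical termination, subsea control module, and pressure sensor): 1 − (1 − 0.779970)(1 − 0.957911)(1 − 0.839037) = 0.998509
Parallel (hydraulic power unit and choke actuator): 1 − (1 − 0.927975)(1 − 0.771052) = 0.983510
Series ([0.998509] and [0.983510]): 0.998509 × 0.983510 = 0.982044
Parallel ([0.738212] and [0.982044]): 1 − (1 − 0.738212)(1 − 0.982044) = 0.9953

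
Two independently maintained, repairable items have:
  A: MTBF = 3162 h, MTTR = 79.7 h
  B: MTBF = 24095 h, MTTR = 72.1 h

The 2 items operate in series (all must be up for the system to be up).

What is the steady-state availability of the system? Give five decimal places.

A(A) = MTBF/(MTBF+MTTR) = 3162/(3162+79.7) = 0.975414
A(B) = MTBF/(MTBF+MTTR) = 24095/(24095+72.1) = 0.997017
Series availability: 0.975414 × 0.997017 = 0.97250

0.97250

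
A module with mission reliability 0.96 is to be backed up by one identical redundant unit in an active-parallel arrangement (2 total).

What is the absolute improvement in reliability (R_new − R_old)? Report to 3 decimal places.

R_before = 0.96
R_after = 1 − (1 − 0.96)^2 = 0.998
ΔR = 0.998 − 0.96 = 0.038

0.038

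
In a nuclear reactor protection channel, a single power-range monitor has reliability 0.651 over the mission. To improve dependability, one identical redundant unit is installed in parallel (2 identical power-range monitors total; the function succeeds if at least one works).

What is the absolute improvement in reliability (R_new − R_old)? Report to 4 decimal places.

0.2272

R_before = 0.651
R_after = 1 − (1 − 0.651)^2 = 0.8782
ΔR = 0.8782 − 0.651 = 0.2272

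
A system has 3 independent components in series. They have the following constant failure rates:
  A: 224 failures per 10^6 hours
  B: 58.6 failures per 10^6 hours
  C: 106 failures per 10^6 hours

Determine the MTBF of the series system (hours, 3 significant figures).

2570

Series of exponential components: λ_sys = Σ λ_i
λ_sys = 0.000224 + 0.0000586 + 0.000106 = 3.8860e-04 /h
MTBF = 1 / λ_sys = 2570 h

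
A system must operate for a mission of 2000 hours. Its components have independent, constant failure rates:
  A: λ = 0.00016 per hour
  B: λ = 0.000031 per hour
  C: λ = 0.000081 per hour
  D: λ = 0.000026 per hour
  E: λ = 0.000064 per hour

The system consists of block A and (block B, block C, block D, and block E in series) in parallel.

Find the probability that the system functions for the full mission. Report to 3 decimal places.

R(A) = exp(−0.00016 × 2000) = 0.72615
R(B) = exp(−0.000031 × 2000) = 0.93988
R(C) = exp(−0.000081 × 2000) = 0.85044
R(D) = exp(−0.000026 × 2000) = 0.94933
R(E) = exp(−0.000064 × 2000) = 0.87985
Series (B, C, D, and E): 0.93988 × 0.85044 × 0.94933 × 0.87985 = 0.66764
Parallel (A and [0.66764]): 1 − (1 − 0.72615)(1 − 0.66764) = 0.909

0.909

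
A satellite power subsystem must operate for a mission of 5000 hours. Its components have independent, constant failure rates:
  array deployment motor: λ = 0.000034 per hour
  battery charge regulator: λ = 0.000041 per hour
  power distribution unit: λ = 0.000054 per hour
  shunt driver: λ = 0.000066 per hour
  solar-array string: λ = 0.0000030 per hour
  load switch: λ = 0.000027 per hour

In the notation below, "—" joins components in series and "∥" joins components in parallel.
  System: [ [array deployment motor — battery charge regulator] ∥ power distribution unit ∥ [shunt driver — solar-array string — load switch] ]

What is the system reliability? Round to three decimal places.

0.972

R(array deployment motor) = exp(−0.000034 × 5000) = 0.84366
R(battery charge regulator) = exp(−0.000041 × 5000) = 0.81465
R(power distribution unit) = exp(−0.000054 × 5000) = 0.76338
R(shunt driver) = exp(−0.000066 × 5000) = 0.71892
R(solar-array string) = exp(−0.0000030 × 5000) = 0.98511
R(load switch) = exp(−0.000027 × 5000) = 0.87372
Series (array deployment motor and battery charge regulator): 0.84366 × 0.81465 = 0.68729
Series (shunt driver, solar-array string, and load switch): 0.71892 × 0.98511 × 0.87372 = 0.61878
Parallel ([0.68729], power distribution unit, and [0.61878]): 1 − (1 − 0.68729)(1 − 0.76338)(1 − 0.61878) = 0.972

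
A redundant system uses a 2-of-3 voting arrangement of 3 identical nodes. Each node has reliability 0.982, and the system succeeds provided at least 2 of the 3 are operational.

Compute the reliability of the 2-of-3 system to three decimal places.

0.999

R = Σ_{i=2}^{3} C(3,i) p^i (1−p)^{3−i} with p = 0.982
C(3,2)·0.982^2·0.018^1 = 0.05207
C(3,3)·0.982^3·0.018^0 = 0.94697
Sum = 0.999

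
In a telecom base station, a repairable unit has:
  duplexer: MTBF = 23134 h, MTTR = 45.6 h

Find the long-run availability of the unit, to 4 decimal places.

0.9980

A(duplexer) = MTBF/(MTBF+MTTR) = 23134/(23134+45.6) = 0.9980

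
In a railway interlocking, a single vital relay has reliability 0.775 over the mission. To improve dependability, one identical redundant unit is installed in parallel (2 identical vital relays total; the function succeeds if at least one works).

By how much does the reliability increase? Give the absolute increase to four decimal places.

R_before = 0.775
R_after = 1 − (1 − 0.775)^2 = 0.9494
ΔR = 0.9494 − 0.775 = 0.1744

0.1744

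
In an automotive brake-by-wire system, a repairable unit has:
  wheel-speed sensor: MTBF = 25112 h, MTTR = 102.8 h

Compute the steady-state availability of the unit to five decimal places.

A(wheel-speed sensor) = MTBF/(MTBF+MTTR) = 25112/(25112+102.8) = 0.99592

0.99592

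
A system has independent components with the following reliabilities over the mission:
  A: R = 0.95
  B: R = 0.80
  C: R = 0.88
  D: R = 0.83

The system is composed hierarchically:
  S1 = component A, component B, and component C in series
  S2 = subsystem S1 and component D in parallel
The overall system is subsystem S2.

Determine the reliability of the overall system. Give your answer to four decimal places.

0.9437

Series (A, B, and C): 0.950000 × 0.800000 × 0.880000 = 0.668800
Parallel ([0.668800] and D): 1 − (1 − 0.668800)(1 − 0.830000) = 0.9437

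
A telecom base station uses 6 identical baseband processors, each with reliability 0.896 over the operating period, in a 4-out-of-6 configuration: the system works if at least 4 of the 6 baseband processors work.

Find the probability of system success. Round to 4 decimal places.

R = Σ_{i=4}^{6} C(6,i) p^i (1−p)^{6−i} with p = 0.896
C(6,4)·0.896^4·0.104^2 = 0.104566
C(6,5)·0.896^5·0.104^1 = 0.360350
C(6,6)·0.896^6·0.104^0 = 0.517426
Sum = 0.9823

0.9823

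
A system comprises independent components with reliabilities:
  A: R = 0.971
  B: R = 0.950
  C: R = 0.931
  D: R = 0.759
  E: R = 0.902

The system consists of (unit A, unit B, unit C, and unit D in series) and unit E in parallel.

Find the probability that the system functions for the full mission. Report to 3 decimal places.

Series (A, B, C, and D): 0.97100 × 0.95000 × 0.93100 × 0.75900 = 0.65183
Parallel ([0.65183] and E): 1 − (1 − 0.65183)(1 − 0.90200) = 0.966

0.966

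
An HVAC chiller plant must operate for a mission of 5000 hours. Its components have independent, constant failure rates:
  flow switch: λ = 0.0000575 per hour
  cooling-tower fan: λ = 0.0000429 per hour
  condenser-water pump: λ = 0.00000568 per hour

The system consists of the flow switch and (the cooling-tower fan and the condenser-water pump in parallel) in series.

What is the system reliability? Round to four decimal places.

R(flow switch) = exp(−0.0000575 × 5000) = 0.750137
R(cooling-tower fan) = exp(−0.0000429 × 5000) = 0.806945
R(condenser-water pump) = exp(−0.00000568 × 5000) = 0.971999
Parallel (cooling-tower fan and condenser-water pump): 1 − (1 − 0.806945)(1 − 0.971999) = 0.994594
Series (flow switch and [0.994594]): 0.750137 × 0.994594 = 0.7461

0.7461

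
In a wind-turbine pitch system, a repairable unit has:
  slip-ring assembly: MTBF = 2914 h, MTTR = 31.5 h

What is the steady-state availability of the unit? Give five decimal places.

A(slip-ring assembly) = MTBF/(MTBF+MTTR) = 2914/(2914+31.5) = 0.98931

0.98931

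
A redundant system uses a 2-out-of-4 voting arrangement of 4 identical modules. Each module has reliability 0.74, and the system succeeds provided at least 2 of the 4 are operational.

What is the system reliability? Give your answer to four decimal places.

R = Σ_{i=2}^{4} C(4,i) p^i (1−p)^{4−i} with p = 0.74
C(4,2)·0.74^2·0.26^2 = 0.222107
C(4,3)·0.74^3·0.26^1 = 0.421433
C(4,4)·0.74^4·0.26^0 = 0.299866
Sum = 0.9434

0.9434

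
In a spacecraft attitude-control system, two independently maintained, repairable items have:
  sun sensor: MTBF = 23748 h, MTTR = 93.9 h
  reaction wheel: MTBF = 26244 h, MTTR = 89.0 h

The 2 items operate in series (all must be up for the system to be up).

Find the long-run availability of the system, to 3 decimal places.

A(sun sensor) = MTBF/(MTBF+MTTR) = 23748/(23748+93.9) = 0.996062
A(reaction wheel) = MTBF/(MTBF+MTTR) = 26244/(26244+89.0) = 0.996620
Series availability: 0.996062 × 0.996620 = 0.993

0.993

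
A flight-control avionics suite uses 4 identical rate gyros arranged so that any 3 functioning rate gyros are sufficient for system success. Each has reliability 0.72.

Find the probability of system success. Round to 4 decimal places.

0.6868

R = Σ_{i=3}^{4} C(4,i) p^i (1−p)^{4−i} with p = 0.72
C(4,3)·0.72^3·0.28^1 = 0.418038
C(4,4)·0.72^4·0.28^0 = 0.268739
Sum = 0.6868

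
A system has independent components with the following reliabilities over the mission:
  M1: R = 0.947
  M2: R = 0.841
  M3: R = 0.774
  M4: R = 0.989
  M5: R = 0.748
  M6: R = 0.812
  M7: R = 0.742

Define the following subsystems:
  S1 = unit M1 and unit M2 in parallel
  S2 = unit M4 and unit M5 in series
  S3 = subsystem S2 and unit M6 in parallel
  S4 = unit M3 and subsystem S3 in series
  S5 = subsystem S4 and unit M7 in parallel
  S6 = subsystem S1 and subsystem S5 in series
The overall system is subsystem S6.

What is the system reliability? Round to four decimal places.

Parallel (M1 and M2): 1 − (1 − 0.947000)(1 − 0.841000) = 0.991573
Series (M4 and M5): 0.989000 × 0.748000 = 0.739772
Parallel ([0.739772] and M6): 1 − (1 − 0.739772)(1 − 0.812000) = 0.951077
Series (M3 and [0.951077]): 0.774000 × 0.951077 = 0.736134
Parallel ([0.736134] and M7): 1 − (1 − 0.736134)(1 − 0.742000) = 0.931923
Series ([0.991573] and [0.931923]): 0.991573 × 0.931923 = 0.9241

0.9241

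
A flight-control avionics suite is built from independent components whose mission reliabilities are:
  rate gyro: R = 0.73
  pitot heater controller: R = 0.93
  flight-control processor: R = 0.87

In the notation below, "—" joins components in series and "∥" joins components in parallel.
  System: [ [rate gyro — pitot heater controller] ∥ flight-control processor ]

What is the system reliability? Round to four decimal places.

0.9583

Series (rate gyro and pitot heater controller): 0.730000 × 0.930000 = 0.678900
Parallel ([0.678900] and flight-control processor): 1 − (1 − 0.678900)(1 − 0.870000) = 0.9583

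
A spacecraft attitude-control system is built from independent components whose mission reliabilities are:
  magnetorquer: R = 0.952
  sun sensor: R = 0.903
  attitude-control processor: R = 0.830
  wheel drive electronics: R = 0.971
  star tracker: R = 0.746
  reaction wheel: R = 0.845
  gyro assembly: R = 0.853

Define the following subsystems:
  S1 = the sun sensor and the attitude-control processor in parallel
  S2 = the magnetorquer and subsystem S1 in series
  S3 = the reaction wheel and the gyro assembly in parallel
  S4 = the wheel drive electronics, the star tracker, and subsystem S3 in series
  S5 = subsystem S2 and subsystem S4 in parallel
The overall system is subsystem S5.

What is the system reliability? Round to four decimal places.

Parallel (sun sensor and attitude-control processor): 1 − (1 − 0.903000)(1 − 0.830000) = 0.983510
Series (magnetorquer and [0.983510]): 0.952000 × 0.983510 = 0.936302
Parallel (reaction wheel and gyro assembly): 1 − (1 − 0.845000)(1 − 0.853000) = 0.977215
Series (wheel drive electronics, star tracker, and [0.977215]): 0.971000 × 0.746000 × 0.977215 = 0.707861
Parallel ([0.936302] and [0.707861]): 1 − (1 − 0.936302)(1 − 0.707861) = 0.9814

0.9814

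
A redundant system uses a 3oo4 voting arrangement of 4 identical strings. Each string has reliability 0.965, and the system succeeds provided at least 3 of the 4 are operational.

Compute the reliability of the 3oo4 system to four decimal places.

0.9930

R = Σ_{i=3}^{4} C(4,i) p^i (1−p)^{4−i} with p = 0.965
C(4,3)·0.965^3·0.035^1 = 0.125808
C(4,4)·0.965^4·0.035^0 = 0.867180
Sum = 0.9930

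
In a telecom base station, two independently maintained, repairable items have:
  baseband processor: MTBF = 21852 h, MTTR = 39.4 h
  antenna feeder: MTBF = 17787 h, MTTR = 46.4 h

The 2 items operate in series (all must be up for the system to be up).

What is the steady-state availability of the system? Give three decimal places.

A(baseband processor) = MTBF/(MTBF+MTTR) = 21852/(21852+39.4) = 0.998200
A(antenna feeder) = MTBF/(MTBF+MTTR) = 17787/(17787+46.4) = 0.997398
Series availability: 0.998200 × 0.997398 = 0.996

0.996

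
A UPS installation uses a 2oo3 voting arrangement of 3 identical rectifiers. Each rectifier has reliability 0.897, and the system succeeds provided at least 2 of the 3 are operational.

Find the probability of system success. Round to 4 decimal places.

0.9704

R = Σ_{i=2}^{3} C(3,i) p^i (1−p)^{3−i} with p = 0.897
C(3,2)·0.897^2·0.103^1 = 0.248624
C(3,3)·0.897^3·0.103^0 = 0.721734
Sum = 0.9704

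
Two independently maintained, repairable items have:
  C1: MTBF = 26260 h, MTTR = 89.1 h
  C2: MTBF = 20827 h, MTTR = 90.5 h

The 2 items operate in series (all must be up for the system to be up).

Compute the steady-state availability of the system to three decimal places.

0.992

A(C1) = MTBF/(MTBF+MTTR) = 26260/(26260+89.1) = 0.996618
A(C2) = MTBF/(MTBF+MTTR) = 20827/(20827+90.5) = 0.995673
Series availability: 0.996618 × 0.995673 = 0.992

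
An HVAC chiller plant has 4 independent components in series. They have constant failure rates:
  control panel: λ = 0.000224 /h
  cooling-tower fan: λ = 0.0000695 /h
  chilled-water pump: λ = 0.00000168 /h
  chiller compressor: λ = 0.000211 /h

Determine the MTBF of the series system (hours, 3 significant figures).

Series of exponential components: λ_sys = Σ λ_i
λ_sys = 0.000224 + 0.0000695 + 0.00000168 + 0.000211 = 5.0618e-04 /h
MTBF = 1 / λ_sys = 1980 h

1980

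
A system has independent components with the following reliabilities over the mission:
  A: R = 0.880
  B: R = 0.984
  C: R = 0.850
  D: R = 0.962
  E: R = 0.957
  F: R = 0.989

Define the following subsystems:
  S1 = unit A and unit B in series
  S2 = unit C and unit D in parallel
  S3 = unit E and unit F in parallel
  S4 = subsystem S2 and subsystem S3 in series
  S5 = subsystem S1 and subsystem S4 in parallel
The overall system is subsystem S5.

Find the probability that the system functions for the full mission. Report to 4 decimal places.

Series (A and B): 0.880000 × 0.984000 = 0.865920
Parallel (C and D): 1 − (1 − 0.850000)(1 − 0.962000) = 0.994300
Parallel (E and F): 1 − (1 − 0.957000)(1 − 0.989000) = 0.999527
Series ([0.994300] and [0.999527]): 0.994300 × 0.999527 = 0.993830
Parallel ([0.865920] and [0.993830]): 1 − (1 − 0.865920)(1 − 0.993830) = 0.9992

0.9992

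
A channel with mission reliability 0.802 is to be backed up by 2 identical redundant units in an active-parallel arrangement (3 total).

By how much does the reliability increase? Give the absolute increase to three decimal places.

R_before = 0.802
R_after = 1 − (1 − 0.802)^3 = 0.992
ΔR = 0.992 − 0.802 = 0.190

0.190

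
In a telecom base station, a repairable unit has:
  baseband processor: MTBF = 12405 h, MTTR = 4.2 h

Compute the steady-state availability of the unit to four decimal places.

0.9997

A(baseband processor) = MTBF/(MTBF+MTTR) = 12405/(12405+4.2) = 0.9997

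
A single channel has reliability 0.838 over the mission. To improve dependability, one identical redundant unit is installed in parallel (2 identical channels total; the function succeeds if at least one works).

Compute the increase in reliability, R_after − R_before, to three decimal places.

0.136

R_before = 0.838
R_after = 1 − (1 − 0.838)^2 = 0.974
ΔR = 0.974 − 0.838 = 0.136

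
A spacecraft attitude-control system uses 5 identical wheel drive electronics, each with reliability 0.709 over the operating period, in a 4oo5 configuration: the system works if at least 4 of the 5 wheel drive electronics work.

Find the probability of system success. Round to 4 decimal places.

0.5468

R = Σ_{i=4}^{5} C(5,i) p^i (1−p)^{5−i} with p = 0.709
C(5,4)·0.709^4·0.291^1 = 0.367661
C(5,5)·0.709^5·0.291^0 = 0.179156
Sum = 0.5468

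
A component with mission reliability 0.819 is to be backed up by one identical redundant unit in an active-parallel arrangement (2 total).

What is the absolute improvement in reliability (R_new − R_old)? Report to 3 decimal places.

R_before = 0.819
R_after = 1 − (1 − 0.819)^2 = 0.967
ΔR = 0.967 − 0.819 = 0.148

0.148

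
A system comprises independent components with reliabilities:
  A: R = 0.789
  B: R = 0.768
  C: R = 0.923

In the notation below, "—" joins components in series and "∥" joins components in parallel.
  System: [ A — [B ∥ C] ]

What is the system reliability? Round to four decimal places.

0.7749

Parallel (B and C): 1 − (1 − 0.768000)(1 − 0.923000) = 0.982136
Series (A and [0.982136]): 0.789000 × 0.982136 = 0.7749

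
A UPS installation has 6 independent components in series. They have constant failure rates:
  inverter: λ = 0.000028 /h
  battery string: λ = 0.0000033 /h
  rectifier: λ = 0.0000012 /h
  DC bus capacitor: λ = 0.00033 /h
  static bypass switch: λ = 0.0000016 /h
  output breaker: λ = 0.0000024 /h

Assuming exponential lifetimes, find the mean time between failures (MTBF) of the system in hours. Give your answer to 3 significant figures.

2730

Series of exponential components: λ_sys = Σ λ_i
λ_sys = 0.000028 + 0.0000033 + 0.0000012 + 0.00033 + 0.0000016 + 0.0000024 = 3.6650e-04 /h
MTBF = 1 / λ_sys = 2730 h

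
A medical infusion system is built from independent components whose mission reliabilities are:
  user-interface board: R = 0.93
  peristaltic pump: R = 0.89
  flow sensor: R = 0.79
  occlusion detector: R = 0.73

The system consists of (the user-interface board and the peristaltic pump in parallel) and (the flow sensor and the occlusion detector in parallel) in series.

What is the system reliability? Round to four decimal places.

Parallel (user-interface board and peristaltic pump): 1 − (1 − 0.930000)(1 − 0.890000) = 0.992300
Parallel (flow sensor and occlusion detector): 1 − (1 − 0.790000)(1 − 0.730000) = 0.943300
Series ([0.992300] and [0.943300]): 0.992300 × 0.943300 = 0.9360

0.9360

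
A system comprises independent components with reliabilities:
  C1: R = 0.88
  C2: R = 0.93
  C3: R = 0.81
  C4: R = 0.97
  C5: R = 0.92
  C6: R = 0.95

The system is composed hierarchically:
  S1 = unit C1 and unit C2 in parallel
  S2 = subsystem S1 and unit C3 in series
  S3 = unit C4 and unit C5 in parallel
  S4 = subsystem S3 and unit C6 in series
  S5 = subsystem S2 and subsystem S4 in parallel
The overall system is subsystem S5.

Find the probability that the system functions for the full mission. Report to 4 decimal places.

0.9897

Parallel (C1 and C2): 1 − (1 − 0.880000)(1 − 0.930000) = 0.991600
Series ([0.991600] and C3): 0.991600 × 0.810000 = 0.803196
Parallel (C4 and C5): 1 − (1 − 0.970000)(1 − 0.920000) = 0.997600
Series ([0.997600] and C6): 0.997600 × 0.950000 = 0.947720
Parallel ([0.803196] and [0.947720]): 1 − (1 − 0.803196)(1 − 0.947720) = 0.9897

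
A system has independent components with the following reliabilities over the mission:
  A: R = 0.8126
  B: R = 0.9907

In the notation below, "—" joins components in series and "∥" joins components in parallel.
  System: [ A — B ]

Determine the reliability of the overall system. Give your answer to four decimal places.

0.8050

Series (A and B): 0.812600 × 0.990700 = 0.8050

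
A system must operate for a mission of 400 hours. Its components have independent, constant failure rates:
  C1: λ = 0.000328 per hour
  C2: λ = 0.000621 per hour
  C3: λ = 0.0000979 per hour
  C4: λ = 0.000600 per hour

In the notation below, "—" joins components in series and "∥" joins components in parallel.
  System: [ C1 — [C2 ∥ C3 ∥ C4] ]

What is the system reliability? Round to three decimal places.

R(C1) = exp(−0.000328 × 400) = 0.87704
R(C2) = exp(−0.000621 × 400) = 0.78005
R(C3) = exp(−0.0000979 × 400) = 0.96160
R(C4) = exp(−0.000600 × 400) = 0.78663
Parallel (C2, C3, and C4): 1 − (1 − 0.78005)(1 − 0.96160)(1 − 0.78663) = 0.99820
Series (C1 and [0.99820]): 0.87704 × 0.99820 = 0.875

0.875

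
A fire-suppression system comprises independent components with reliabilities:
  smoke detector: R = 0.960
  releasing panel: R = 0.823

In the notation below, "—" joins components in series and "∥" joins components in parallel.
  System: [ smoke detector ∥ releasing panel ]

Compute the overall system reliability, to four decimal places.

0.9929

Parallel (smoke detector and releasing panel): 1 − (1 − 0.960000)(1 − 0.823000) = 0.9929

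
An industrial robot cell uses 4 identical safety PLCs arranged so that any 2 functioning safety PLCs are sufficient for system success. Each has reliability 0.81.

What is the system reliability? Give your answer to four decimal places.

R = Σ_{i=2}^{4} C(4,i) p^i (1−p)^{4−i} with p = 0.81
C(4,2)·0.81^2·0.19^2 = 0.142111
C(4,3)·0.81^3·0.19^1 = 0.403895
C(4,4)·0.81^4·0.19^0 = 0.430467
Sum = 0.9765

0.9765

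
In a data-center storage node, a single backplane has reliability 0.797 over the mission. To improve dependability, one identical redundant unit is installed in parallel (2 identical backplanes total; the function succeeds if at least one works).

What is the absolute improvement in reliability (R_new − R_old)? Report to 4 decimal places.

0.1618

R_before = 0.797
R_after = 1 − (1 − 0.797)^2 = 0.9588
ΔR = 0.9588 − 0.797 = 0.1618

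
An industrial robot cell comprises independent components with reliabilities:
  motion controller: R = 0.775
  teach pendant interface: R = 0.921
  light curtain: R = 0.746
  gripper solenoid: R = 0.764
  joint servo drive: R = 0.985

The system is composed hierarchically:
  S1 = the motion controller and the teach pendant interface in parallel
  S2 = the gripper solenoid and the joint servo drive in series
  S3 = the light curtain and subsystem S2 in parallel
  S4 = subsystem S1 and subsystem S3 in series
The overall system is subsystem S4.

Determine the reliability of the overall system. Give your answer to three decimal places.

Parallel (motion controller and teach pendant interface): 1 − (1 − 0.77500)(1 − 0.92100) = 0.98223
Series (gripper solenoid and joint servo drive): 0.76400 × 0.98500 = 0.75254
Parallel (light curtain and [0.75254]): 1 − (1 − 0.74600)(1 − 0.75254) = 0.93715
Series ([0.98223] and [0.93715]): 0.98223 × 0.93715 = 0.920

0.920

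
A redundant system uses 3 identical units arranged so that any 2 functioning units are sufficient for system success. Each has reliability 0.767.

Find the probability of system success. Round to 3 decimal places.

R = Σ_{i=2}^{3} C(3,i) p^i (1−p)^{3−i} with p = 0.767
C(3,2)·0.767^2·0.233^1 = 0.41121
C(3,3)·0.767^3·0.233^0 = 0.45122
Sum = 0.862

0.862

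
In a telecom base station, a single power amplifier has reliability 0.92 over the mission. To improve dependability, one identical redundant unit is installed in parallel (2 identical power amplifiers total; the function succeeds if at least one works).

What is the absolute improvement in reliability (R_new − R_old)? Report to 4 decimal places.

0.0736

R_before = 0.92
R_after = 1 − (1 − 0.92)^2 = 0.9936
ΔR = 0.9936 − 0.92 = 0.0736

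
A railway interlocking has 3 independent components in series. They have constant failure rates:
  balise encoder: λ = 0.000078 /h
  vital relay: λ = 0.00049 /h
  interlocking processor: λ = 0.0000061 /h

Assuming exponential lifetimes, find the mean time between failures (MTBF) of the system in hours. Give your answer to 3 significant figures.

1740

Series of exponential components: λ_sys = Σ λ_i
λ_sys = 0.000078 + 0.00049 + 0.0000061 = 5.7410e-04 /h
MTBF = 1 / λ_sys = 1740 h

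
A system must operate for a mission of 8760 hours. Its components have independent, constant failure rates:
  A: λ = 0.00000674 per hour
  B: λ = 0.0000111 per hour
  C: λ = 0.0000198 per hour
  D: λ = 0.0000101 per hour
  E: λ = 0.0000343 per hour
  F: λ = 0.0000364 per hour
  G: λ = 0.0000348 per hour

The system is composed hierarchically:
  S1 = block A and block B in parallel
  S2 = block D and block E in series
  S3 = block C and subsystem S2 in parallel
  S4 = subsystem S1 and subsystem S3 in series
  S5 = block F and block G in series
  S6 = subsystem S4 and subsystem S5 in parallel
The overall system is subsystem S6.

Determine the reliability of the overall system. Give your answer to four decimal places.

R(A) = exp(−0.00000674 × 8760) = 0.942667
R(B) = exp(−0.0000111 × 8760) = 0.907342
R(C) = exp(−0.0000198 × 8760) = 0.840761
R(D) = exp(−0.0000101 × 8760) = 0.915325
R(E) = exp(−0.0000343 × 8760) = 0.740472
R(F) = exp(−0.0000364 × 8760) = 0.726974
R(G) = exp(−0.0000348 × 8760) = 0.737235
Parallel (A and B): 1 − (1 − 0.942667)(1 − 0.907342) = 0.994688
Series (D and E): 0.915325 × 0.740472 = 0.677773
Parallel (C and [0.677773]): 1 − (1 − 0.840761)(1 − 0.677773) = 0.948689
Series ([0.994688] and [0.948689]): 0.994688 × 0.948689 = 0.943650
Series (F and G): 0.726974 × 0.737235 = 0.535951
Parallel ([0.943650] and [0.535951]): 1 − (1 − 0.943650)(1 − 0.535951) = 0.9739

0.9739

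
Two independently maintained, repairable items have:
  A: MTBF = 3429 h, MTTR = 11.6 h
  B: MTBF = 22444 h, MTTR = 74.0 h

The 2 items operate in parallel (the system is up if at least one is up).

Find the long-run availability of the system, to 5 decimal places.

A(A) = MTBF/(MTBF+MTTR) = 3429/(3429+11.6) = 0.996628
A(B) = MTBF/(MTBF+MTTR) = 22444/(22444+74.0) = 0.996714
Parallel availability: 1 − (1 − 0.996628)(1 − 0.996714) = 0.99999

0.99999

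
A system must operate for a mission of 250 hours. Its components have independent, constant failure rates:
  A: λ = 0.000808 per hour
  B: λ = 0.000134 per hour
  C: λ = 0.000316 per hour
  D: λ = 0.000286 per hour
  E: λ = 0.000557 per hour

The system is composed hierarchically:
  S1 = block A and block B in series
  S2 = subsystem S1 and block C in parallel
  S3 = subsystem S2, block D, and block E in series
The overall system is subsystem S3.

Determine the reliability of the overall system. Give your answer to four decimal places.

0.7971

R(A) = exp(−0.000808 × 250) = 0.817095
R(B) = exp(−0.000134 × 250) = 0.967055
R(C) = exp(−0.000316 × 250) = 0.924040
R(D) = exp(−0.000286 × 250) = 0.930996
R(E) = exp(−0.000557 × 250) = 0.870010
Series (A and B): 0.817095 × 0.967055 = 0.790176
Parallel ([0.790176] and C): 1 − (1 − 0.790176)(1 − 0.924040) = 0.984062
Series ([0.984062], D, and E): 0.984062 × 0.930996 × 0.870010 = 0.7971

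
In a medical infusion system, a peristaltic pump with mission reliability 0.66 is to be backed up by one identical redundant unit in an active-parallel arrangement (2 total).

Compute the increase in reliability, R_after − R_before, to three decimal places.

R_before = 0.66
R_after = 1 − (1 − 0.66)^2 = 0.884
ΔR = 0.884 − 0.66 = 0.224

0.224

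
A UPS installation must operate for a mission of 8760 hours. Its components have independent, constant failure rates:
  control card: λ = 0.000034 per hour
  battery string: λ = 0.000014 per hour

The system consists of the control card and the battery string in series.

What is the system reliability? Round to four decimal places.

R(control card) = exp(−0.000034 × 8760) = 0.742420
R(battery string) = exp(−0.000014 × 8760) = 0.884582
Series (control card and battery string): 0.742420 × 0.884582 = 0.6567

0.6567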